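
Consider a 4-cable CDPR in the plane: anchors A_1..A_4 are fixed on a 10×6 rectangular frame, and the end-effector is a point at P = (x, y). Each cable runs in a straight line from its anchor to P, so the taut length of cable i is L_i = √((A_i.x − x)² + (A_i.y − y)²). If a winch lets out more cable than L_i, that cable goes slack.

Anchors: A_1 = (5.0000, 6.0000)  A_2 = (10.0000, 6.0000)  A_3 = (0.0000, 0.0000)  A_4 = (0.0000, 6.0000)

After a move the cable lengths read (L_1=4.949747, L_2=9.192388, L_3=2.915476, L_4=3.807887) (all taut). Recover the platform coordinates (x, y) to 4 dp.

(1.5000, 2.5000)

expand ‖A_i−P‖²=L_i² and subtract eq 1 (k_i ≔ ‖A_i‖²−L_i²)
k_1 = 25.0000+36.0000−24.5000 = 36.5000
eq1−eq2 → [-10.0000  0.0000]·P = -15.0000
eq1−eq3 → [10.0000  12.0000]·P = 45.0000
eq1−eq4 → [10.0000  0.0000]·P = 15.0000
2×2 solve → P = (1.5000, 2.5000)
check cable 4: ‖A_4−P‖² = 14.5000 ≈ L_4² = 14.5000 ✓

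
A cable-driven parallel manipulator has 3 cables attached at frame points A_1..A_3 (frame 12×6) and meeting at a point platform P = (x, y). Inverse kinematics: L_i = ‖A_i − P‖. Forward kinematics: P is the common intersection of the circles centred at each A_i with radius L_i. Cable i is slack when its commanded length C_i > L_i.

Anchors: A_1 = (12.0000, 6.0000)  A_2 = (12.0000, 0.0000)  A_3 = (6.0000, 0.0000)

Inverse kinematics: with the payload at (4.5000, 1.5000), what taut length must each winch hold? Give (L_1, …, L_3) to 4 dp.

cable 1: Δx=7.5000, Δy=4.5000; L_1 = √(Δx²+Δy²) = 8.7464
cable 2: Δx=7.5000, Δy=-1.5000; L_2 = √(Δx²+Δy²) = 7.6485
cable 3: Δx=1.5000, Δy=-1.5000; L_3 = √(Δx²+Δy²) = 2.1213

(8.7464, 7.6485, 2.1213)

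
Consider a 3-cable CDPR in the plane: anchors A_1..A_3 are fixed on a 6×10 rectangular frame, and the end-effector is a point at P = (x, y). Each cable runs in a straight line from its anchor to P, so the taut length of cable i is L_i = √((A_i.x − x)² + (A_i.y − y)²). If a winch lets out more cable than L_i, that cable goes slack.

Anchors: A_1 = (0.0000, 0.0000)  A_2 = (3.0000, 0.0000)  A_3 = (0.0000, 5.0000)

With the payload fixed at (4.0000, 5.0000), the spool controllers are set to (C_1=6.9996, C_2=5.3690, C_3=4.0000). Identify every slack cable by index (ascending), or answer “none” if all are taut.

1, 2

cable 1: L_1 = ‖A_1−P‖ = 6.4031;  C_1 = 6.9996 → slack
cable 2: L_2 = ‖A_2−P‖ = 5.0990;  C_2 = 5.3690 → slack
cable 3: L_3 = ‖A_3−P‖ = 4.0000;  C_3 = 4.0000 → taut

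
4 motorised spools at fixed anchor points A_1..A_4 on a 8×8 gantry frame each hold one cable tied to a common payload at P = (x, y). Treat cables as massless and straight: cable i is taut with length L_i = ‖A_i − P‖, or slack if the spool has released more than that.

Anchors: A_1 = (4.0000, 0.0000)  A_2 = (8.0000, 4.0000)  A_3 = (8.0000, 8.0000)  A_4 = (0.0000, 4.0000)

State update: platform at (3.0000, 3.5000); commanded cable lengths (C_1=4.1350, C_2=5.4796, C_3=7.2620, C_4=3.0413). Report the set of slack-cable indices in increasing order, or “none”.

cable 1: L_1 = ‖A_1−P‖ = 3.6401;  C_1 = 4.1350 → slack
cable 2: L_2 = ‖A_2−P‖ = 5.0249;  C_2 = 5.4796 → slack
cable 3: L_3 = ‖A_3−P‖ = 6.7268;  C_3 = 7.2620 → slack
cable 4: L_4 = ‖A_4−P‖ = 3.0414;  C_4 = 3.0413 → taut

1, 2, 3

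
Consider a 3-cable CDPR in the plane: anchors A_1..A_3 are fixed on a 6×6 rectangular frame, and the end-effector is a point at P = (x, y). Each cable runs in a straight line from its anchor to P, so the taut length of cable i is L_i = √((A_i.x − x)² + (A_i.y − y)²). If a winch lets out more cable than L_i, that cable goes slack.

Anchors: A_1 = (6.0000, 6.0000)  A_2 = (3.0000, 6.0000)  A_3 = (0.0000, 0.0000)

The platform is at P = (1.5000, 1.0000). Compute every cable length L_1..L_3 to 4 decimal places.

(6.7268, 5.2202, 1.8028)

L_1: Δ = A_1−P = (4.5000, 5.0000) → ‖Δ‖ = √45.2500 = 6.7268
L_2: Δ = A_2−P = (1.5000, 5.0000) → ‖Δ‖ = √27.2500 = 5.2202
L_3: Δ = A_3−P = (-1.5000, -1.0000) → ‖Δ‖ = √3.2500 = 1.8028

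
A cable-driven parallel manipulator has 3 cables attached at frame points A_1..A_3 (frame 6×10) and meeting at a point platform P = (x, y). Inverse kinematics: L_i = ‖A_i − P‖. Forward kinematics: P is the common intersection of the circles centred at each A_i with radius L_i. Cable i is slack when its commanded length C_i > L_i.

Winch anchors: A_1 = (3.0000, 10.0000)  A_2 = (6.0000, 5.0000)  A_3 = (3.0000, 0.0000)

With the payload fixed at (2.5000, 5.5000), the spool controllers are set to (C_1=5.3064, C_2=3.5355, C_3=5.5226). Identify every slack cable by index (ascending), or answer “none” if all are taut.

1

cable 1: L_1 = ‖A_1−P‖ = 4.5277;  C_1 = 5.3064 → slack
cable 2: L_2 = ‖A_2−P‖ = 3.5355;  C_2 = 3.5355 → taut
cable 3: L_3 = ‖A_3−P‖ = 5.5227;  C_3 = 5.5226 → taut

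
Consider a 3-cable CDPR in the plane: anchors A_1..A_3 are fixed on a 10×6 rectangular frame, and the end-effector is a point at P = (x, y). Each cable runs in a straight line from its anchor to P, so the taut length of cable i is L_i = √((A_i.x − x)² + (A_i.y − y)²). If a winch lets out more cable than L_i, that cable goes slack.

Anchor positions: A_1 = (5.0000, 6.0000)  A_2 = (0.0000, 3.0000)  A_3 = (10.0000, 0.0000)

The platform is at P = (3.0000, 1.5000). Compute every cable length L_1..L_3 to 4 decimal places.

L_1 = √((5.0000−3.0000)² + (6.0000−1.5000)²) = 4.9244
L_2 = √((0.0000−3.0000)² + (3.0000−1.5000)²) = 3.3541
L_3 = √((10.0000−3.0000)² + (0.0000−1.5000)²) = 7.1589

(4.9244, 3.3541, 7.1589)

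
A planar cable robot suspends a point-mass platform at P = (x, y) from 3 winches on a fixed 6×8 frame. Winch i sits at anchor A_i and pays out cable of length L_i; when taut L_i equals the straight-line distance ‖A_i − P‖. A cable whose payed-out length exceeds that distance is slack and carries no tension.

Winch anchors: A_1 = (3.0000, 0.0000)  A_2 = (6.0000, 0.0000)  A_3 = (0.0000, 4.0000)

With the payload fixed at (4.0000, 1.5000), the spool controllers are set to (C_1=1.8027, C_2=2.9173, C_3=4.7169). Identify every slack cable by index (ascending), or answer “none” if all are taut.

cable 1: √((-1.0000)²+(-1.5000)²)=1.8028, C_1=1.8027: taut
cable 2: √((2.0000)²+(-1.5000)²)=2.5000, C_2=2.9173: slack
cable 3: √((-4.0000)²+(2.5000)²)=4.7170, C_3=4.7169: taut

2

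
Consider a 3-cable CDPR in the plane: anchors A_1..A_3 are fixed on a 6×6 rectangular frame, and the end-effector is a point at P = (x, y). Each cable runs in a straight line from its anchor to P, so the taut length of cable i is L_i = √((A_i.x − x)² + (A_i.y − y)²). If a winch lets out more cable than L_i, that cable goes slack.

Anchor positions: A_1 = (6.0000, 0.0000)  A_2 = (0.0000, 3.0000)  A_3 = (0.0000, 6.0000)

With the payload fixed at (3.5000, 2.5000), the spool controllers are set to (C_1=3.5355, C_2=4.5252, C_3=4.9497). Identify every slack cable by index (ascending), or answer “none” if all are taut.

2

i=1: geometric 3.5355 vs commanded 3.5355 ⇒ taut
i=2: geometric 3.5355 vs commanded 4.5252 ⇒ slack
i=3: geometric 4.9497 vs commanded 4.9497 ⇒ taut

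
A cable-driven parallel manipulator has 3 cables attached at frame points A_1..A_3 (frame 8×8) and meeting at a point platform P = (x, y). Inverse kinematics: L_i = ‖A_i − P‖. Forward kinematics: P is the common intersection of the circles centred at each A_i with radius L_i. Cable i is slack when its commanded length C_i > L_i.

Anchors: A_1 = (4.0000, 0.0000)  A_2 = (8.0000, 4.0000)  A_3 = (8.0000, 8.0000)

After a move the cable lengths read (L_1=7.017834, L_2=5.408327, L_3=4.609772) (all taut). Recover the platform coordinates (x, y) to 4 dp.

each cable: (A_i−P)·(A_i−P) = L_i²; let c_i = ‖A_i‖²−L_i²
c_1 = 16.0000+0.0000−49.2500 = -33.2500
row 1: -8.0000x − 8.0000y = -84.0000  (c_2=50.7500)
row 2: -8.0000x − 16.0000y = -140.0000  (c_3=106.7500)
Cramer on rows 1–2 → x = 3.5000, y = 7.0000

(3.5000, 7.0000)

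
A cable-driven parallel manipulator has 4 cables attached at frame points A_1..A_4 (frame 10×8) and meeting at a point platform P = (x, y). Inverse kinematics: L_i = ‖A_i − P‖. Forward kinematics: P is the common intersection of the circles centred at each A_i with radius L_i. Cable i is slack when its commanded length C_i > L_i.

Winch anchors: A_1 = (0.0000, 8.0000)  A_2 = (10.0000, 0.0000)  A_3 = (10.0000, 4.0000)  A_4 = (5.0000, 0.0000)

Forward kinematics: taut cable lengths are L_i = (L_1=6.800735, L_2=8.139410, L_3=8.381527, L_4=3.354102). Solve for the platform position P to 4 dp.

(2.0000, 1.5000)

expand ‖A_i−P‖²=L_i² and subtract eq 1 (k_i ≔ ‖A_i‖²−L_i²)
k_1 = 0.0000+64.0000−46.2500 = 17.7500
eq1−eq2 → [-20.0000  16.0000]·P = -16.0000
eq1−eq3 → [-20.0000  8.0000]·P = -28.0000
eq1−eq4 → [-10.0000  16.0000]·P = 4.0000
2×2 solve → P = (2.0000, 1.5000)
check cable 4: ‖A_4−P‖² = 11.2500 ≈ L_4² = 11.2500 ✓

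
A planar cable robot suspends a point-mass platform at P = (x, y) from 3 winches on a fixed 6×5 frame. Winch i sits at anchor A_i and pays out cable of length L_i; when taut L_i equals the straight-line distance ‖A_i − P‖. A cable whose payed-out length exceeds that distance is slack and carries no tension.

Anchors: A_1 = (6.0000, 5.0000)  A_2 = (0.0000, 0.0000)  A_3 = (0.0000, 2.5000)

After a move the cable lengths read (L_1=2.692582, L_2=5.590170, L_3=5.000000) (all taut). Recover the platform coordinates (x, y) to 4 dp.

each cable: (A_i−P)·(A_i−P) = L_i²; let k_i = ‖A_i‖²−L_i²
k_1 = 36.0000+25.0000−7.2500 = 53.7500
row 1: 12.0000x + 10.0000y = 85.0000  (k_2=-31.2500)
row 2: 12.0000x + 5.0000y = 72.5000  (k_3=-18.7500)
Cramer on rows 1–2 → x = 5.0000, y = 2.5000

(5.0000, 2.5000)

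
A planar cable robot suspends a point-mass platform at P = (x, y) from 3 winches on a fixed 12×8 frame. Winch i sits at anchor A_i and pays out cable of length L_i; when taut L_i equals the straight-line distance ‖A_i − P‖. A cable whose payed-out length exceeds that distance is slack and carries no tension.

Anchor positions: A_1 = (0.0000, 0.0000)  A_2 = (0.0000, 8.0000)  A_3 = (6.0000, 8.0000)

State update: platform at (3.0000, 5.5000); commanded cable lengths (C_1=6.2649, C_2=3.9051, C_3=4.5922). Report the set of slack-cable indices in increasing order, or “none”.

3

cable 1: √((-3.0000)²+(-5.5000)²)=6.2650, C_1=6.2649: taut
cable 2: √((-3.0000)²+(2.5000)²)=3.9051, C_2=3.9051: taut
cable 3: √((3.0000)²+(2.5000)²)=3.9051, C_3=4.5922: slack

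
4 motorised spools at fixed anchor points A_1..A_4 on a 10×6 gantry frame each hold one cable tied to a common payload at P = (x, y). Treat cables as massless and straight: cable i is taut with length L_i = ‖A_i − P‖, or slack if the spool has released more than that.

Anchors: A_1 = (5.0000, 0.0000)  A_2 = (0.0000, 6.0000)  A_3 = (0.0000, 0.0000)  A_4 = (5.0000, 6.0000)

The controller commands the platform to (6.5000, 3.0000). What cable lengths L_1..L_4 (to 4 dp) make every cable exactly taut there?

L_1: Δ = A_1−P = (-1.5000, -3.0000) → ‖Δ‖ = √11.2500 = 3.3541
L_2: Δ = A_2−P = (-6.5000, 3.0000) → ‖Δ‖ = √51.2500 = 7.1589
L_3: Δ = A_3−P = (-6.5000, -3.0000) → ‖Δ‖ = √51.2500 = 7.1589
L_4: Δ = A_4−P = (-1.5000, 3.0000) → ‖Δ‖ = √11.2500 = 3.3541

(3.3541, 7.1589, 7.1589, 3.3541)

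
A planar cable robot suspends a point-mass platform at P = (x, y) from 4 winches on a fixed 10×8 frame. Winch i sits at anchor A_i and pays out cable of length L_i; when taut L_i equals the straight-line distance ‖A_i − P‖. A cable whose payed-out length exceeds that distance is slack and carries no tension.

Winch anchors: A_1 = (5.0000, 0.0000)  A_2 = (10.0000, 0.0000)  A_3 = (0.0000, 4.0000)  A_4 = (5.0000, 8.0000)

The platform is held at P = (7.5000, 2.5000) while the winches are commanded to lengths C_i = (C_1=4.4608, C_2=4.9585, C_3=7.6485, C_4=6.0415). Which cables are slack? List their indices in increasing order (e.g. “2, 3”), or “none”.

i=1: geometric 3.5355 vs commanded 4.4608 ⇒ slack
i=2: geometric 3.5355 vs commanded 4.9585 ⇒ slack
i=3: geometric 7.6485 vs commanded 7.6485 ⇒ taut
i=4: geometric 6.0415 vs commanded 6.0415 ⇒ taut

1, 2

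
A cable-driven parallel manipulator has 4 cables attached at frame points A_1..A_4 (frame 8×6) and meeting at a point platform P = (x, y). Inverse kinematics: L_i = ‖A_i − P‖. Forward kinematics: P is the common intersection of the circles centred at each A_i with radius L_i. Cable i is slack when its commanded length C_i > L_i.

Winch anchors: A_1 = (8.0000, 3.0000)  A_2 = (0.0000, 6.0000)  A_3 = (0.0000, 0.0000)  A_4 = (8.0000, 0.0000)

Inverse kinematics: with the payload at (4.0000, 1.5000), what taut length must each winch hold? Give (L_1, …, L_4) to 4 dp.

(4.2720, 6.0208, 4.2720, 4.2720)

L_1: Δ = A_1−P = (4.0000, 1.5000) → ‖Δ‖ = √18.2500 = 4.2720
L_2: Δ = A_2−P = (-4.0000, 4.5000) → ‖Δ‖ = √36.2500 = 6.0208
L_3: Δ = A_3−P = (-4.0000, -1.5000) → ‖Δ‖ = √18.2500 = 4.2720
L_4: Δ = A_4−P = (4.0000, -1.5000) → ‖Δ‖ = √18.2500 = 4.2720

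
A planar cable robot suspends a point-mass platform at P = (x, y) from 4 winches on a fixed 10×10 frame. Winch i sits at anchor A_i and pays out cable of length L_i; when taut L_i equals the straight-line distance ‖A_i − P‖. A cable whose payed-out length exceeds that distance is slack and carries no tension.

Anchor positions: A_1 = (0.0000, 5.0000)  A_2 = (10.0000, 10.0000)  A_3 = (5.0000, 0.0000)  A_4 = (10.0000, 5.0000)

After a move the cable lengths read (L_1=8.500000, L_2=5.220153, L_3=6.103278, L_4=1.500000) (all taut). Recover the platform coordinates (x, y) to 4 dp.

each cable: (A_i−P)·(A_i−P) = L_i²; let c_i = ‖A_i‖²−L_i²
c_1 = 0.0000+25.0000−72.2500 = -47.2500
row 1: -20.0000x − 10.0000y = -220.0000  (c_2=172.7500)
row 2: -10.0000x + 10.0000y = -35.0000  (c_3=-12.2500)
row 3: -20.0000x + 0.0000y = -170.0000  (c_4=122.7500)
Cramer on rows 1–2 → x = 8.5000, y = 5.0000
check cable 4: ‖A_4−P‖² = 2.2500 ≈ L_4² = 2.2500 ✓

(8.5000, 5.0000)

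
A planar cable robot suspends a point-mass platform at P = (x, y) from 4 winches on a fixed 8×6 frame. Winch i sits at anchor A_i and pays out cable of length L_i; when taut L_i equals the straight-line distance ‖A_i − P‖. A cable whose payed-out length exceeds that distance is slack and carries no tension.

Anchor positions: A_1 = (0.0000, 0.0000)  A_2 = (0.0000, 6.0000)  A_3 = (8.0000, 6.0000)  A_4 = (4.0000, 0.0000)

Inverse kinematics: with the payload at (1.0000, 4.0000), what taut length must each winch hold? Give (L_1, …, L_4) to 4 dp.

(4.1231, 2.2361, 7.2801, 5.0000)

cable 1: Δx=-1.0000, Δy=-4.0000; L_1 = √(Δx²+Δy²) = 4.1231
cable 2: Δx=-1.0000, Δy=2.0000; L_2 = √(Δx²+Δy²) = 2.2361
cable 3: Δx=7.0000, Δy=2.0000; L_3 = √(Δx²+Δy²) = 7.2801
cable 4: Δx=3.0000, Δy=-4.0000; L_4 = √(Δx²+Δy²) = 5.0000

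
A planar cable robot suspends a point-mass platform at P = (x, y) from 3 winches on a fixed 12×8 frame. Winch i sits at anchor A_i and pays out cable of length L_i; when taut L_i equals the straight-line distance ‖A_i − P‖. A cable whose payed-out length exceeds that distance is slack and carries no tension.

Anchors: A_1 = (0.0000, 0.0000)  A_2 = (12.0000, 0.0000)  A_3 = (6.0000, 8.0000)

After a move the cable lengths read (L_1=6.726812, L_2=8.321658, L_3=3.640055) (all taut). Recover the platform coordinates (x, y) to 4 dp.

(5.0000, 4.5000)

circle eqns → linear via eq_j − eq_1; set q_j = A_j·A_j − L_j²
q_1 = 0.0000+0.0000−45.2500 = -45.2500
-24.0000·x + 0.0000·y = q_1−q_2 = -120.0000
-12.0000·x − 16.0000·y = q_1−q_3 = -132.0000
solve first two rows → x=5.0000, y=4.5000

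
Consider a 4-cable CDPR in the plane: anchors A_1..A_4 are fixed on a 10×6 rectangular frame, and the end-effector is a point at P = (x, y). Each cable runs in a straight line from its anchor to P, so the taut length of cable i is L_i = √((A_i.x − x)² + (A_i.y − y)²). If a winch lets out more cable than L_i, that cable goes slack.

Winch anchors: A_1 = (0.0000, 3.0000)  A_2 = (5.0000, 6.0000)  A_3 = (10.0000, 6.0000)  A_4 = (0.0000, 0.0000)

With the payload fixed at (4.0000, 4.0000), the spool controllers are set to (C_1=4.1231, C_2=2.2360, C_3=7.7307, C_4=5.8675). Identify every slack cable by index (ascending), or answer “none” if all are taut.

i=1: geometric 4.1231 vs commanded 4.1231 ⇒ taut
i=2: geometric 2.2361 vs commanded 2.2360 ⇒ taut
i=3: geometric 6.3246 vs commanded 7.7307 ⇒ slack
i=4: geometric 5.6569 vs commanded 5.8675 ⇒ slack

3, 4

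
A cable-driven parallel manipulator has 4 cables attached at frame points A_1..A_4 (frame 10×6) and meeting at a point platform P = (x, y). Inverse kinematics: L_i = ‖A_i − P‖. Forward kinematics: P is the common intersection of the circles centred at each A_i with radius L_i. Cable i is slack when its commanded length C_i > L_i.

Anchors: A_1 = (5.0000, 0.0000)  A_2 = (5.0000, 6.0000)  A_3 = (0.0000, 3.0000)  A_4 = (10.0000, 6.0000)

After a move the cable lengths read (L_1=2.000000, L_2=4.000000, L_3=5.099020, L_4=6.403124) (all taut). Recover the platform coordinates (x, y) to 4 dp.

circle eqns → linear via eq_j − eq_1; set k_j = A_j·A_j − L_j²
k_1 = 25.0000+0.0000−4.0000 = 21.0000
0.0000·x − 12.0000·y = k_1−k_2 = -24.0000
10.0000·x − 6.0000·y = k_1−k_3 = 38.0000
-10.0000·x − 12.0000·y = k_1−k_4 = -74.0000
solve first two rows → x=5.0000, y=2.0000
check cable 4: ‖A_4−P‖² = 41.0000 ≈ L_4² = 41.0000 ✓

(5.0000, 2.0000)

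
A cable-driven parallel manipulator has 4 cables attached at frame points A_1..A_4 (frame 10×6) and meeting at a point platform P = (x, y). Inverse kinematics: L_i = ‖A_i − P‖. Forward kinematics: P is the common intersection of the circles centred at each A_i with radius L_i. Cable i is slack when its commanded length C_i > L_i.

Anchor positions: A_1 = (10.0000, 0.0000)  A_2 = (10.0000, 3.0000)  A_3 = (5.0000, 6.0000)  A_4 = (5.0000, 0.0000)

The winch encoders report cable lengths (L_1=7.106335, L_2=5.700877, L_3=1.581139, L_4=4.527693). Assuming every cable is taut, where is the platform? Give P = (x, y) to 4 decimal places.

each cable: (A_i−P)·(A_i−P) = L_i²; let k_i = ‖A_i‖²−L_i²
k_1 = 100.0000+0.0000−50.5000 = 49.5000
row 1: 0.0000x − 6.0000y = -27.0000  (k_2=76.5000)
row 2: 10.0000x − 12.0000y = -9.0000  (k_3=58.5000)
row 3: 10.0000x + 0.0000y = 45.0000  (k_4=4.5000)
Cramer on rows 1–2 → x = 4.5000, y = 4.5000
check cable 4: ‖A_4−P‖² = 20.5000 ≈ L_4² = 20.5000 ✓

(4.5000, 4.5000)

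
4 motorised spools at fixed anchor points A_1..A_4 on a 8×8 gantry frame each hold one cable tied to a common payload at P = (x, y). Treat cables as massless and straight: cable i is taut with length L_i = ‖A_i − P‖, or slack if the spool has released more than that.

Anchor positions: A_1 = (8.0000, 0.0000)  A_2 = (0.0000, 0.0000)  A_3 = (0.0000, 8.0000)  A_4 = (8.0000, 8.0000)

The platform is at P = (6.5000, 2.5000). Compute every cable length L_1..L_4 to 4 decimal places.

(2.9155, 6.9642, 8.5147, 5.7009)

cable 1: Δx=1.5000, Δy=-2.5000; L_1 = √(Δx²+Δy²) = 2.9155
cable 2: Δx=-6.5000, Δy=-2.5000; L_2 = √(Δx²+Δy²) = 6.9642
cable 3: Δx=-6.5000, Δy=5.5000; L_3 = √(Δx²+Δy²) = 8.5147
cable 4: Δx=1.5000, Δy=5.5000; L_4 = √(Δx²+Δy²) = 5.7009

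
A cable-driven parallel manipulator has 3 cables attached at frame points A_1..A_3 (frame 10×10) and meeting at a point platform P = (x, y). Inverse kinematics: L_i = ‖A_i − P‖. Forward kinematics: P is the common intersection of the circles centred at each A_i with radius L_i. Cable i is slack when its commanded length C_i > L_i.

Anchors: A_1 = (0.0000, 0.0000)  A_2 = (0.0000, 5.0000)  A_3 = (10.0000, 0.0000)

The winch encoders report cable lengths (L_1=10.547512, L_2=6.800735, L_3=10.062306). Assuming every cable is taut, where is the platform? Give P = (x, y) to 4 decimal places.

(5.5000, 9.0000)

circle eqns → linear via eq_j − eq_1; set q_j = A_j·A_j − L_j²
q_1 = 0.0000+0.0000−111.2500 = -111.2500
0.0000·x − 10.0000·y = q_1−q_2 = -90.0000
-20.0000·x + 0.0000·y = q_1−q_3 = -110.0000
solve first two rows → x=5.5000, y=9.0000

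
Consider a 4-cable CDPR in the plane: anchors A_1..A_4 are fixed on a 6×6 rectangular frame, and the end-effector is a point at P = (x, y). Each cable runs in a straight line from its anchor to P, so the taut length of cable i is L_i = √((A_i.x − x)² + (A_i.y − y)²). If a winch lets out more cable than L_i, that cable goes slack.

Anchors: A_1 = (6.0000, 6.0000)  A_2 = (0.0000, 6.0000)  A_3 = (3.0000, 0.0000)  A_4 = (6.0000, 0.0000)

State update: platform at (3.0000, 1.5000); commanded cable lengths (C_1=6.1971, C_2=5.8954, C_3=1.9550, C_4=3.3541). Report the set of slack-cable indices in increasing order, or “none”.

cable 1: √((3.0000)²+(4.5000)²)=5.4083, C_1=6.1971: slack
cable 2: √((-3.0000)²+(4.5000)²)=5.4083, C_2=5.8954: slack
cable 3: √((0.0000)²+(-1.5000)²)=1.5000, C_3=1.9550: slack
cable 4: √((3.0000)²+(-1.5000)²)=3.3541, C_4=3.3541: taut

1, 2, 3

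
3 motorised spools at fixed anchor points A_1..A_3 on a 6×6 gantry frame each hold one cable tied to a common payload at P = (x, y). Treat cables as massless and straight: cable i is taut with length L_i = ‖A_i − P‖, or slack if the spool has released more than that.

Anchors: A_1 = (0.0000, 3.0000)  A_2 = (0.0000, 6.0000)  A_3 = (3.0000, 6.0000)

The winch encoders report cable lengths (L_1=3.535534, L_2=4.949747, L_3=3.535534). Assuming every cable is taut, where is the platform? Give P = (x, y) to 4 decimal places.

(3.5000, 2.5000)

circle eqns → linear via eq_j − eq_1; set c_j = A_j·A_j − L_j²
c_1 = 0.0000+9.0000−12.5000 = -3.5000
0.0000·x − 6.0000·y = c_1−c_2 = -15.0000
-6.0000·x − 6.0000·y = c_1−c_3 = -36.0000
solve first two rows → x=3.5000, y=2.5000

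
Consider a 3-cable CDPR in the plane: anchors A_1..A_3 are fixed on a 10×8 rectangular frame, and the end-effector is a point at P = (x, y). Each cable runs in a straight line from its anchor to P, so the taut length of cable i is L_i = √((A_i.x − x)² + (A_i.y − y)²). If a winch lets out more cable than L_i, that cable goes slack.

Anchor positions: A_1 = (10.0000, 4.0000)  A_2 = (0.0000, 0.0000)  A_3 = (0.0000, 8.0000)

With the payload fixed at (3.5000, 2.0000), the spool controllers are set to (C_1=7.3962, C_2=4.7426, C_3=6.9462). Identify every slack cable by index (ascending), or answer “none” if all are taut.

1, 2

cable 1: √((6.5000)²+(2.0000)²)=6.8007, C_1=7.3962: slack
cable 2: √((-3.5000)²+(-2.0000)²)=4.0311, C_2=4.7426: slack
cable 3: √((-3.5000)²+(6.0000)²)=6.9462, C_3=6.9462: taut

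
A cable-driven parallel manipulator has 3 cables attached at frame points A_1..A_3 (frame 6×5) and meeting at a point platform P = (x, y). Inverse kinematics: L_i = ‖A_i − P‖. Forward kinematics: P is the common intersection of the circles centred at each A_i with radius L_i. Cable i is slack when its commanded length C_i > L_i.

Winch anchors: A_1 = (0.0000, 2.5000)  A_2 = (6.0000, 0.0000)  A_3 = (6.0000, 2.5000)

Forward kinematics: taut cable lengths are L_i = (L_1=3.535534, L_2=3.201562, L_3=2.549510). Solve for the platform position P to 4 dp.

(3.5000, 2.0000)

each cable: (A_i−P)·(A_i−P) = L_i²; let c_i = ‖A_i‖²−L_i²
c_1 = 0.0000+6.2500−12.5000 = -6.2500
row 1: -12.0000x + 5.0000y = -32.0000  (c_2=25.7500)
row 2: -12.0000x + 0.0000y = -42.0000  (c_3=35.7500)
Cramer on rows 1–2 → x = 3.5000, y = 2.0000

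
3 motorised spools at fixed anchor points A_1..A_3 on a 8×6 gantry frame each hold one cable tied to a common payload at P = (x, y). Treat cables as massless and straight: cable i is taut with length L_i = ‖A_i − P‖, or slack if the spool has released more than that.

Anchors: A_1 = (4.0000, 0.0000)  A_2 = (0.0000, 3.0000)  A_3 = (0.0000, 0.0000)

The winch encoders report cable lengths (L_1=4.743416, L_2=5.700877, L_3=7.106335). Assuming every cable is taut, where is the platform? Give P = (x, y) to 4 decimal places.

(5.5000, 4.5000)

expand ‖A_i−P‖²=L_i² and subtract eq 1 (c_i ≔ ‖A_i‖²−L_i²)
c_1 = 16.0000+0.0000−22.5000 = -6.5000
eq1−eq2 → [8.0000  -6.0000]·P = 17.0000
eq1−eq3 → [8.0000  0.0000]·P = 44.0000
2×2 solve → P = (5.5000, 4.5000)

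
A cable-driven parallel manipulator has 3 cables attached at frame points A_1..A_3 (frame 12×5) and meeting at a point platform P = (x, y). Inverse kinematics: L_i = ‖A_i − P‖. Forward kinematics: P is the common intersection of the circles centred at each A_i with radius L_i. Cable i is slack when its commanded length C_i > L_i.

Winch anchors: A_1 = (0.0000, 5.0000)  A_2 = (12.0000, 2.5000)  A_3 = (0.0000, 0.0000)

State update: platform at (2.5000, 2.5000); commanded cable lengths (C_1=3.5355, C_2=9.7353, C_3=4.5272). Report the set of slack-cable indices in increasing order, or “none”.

cable 1: √((-2.5000)²+(2.5000)²)=3.5355, C_1=3.5355: taut
cable 2: √((9.5000)²+(0.0000)²)=9.5000, C_2=9.7353: slack
cable 3: √((-2.5000)²+(-2.5000)²)=3.5355, C_3=4.5272: slack

2, 3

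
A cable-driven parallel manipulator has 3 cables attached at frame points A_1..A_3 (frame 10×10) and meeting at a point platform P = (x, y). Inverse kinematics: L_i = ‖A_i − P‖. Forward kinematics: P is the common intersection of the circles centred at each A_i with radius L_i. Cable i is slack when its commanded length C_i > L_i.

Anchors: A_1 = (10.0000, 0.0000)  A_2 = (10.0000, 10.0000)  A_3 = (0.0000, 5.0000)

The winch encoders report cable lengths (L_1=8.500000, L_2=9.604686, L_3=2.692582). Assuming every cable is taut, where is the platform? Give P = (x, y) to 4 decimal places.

(2.5000, 4.0000)

expand ‖A_i−P‖²=L_i² and subtract eq 1 (k_i ≔ ‖A_i‖²−L_i²)
k_1 = 100.0000+0.0000−72.2500 = 27.7500
eq1−eq2 → [0.0000  -20.0000]·P = -80.0000
eq1−eq3 → [20.0000  -10.0000]·P = 10.0000
2×2 solve → P = (2.5000, 4.0000)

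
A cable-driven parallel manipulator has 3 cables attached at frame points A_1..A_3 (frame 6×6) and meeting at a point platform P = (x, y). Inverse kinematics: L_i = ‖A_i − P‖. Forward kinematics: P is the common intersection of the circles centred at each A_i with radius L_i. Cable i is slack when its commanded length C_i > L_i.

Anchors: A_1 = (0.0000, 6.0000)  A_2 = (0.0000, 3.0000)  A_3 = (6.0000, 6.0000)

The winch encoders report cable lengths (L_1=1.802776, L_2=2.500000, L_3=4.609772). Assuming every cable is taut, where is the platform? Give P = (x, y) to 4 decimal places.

(1.5000, 5.0000)

each cable: (A_i−P)·(A_i−P) = L_i²; let q_i = ‖A_i‖²−L_i²
q_1 = 0.0000+36.0000−3.2500 = 32.7500
row 1: 0.0000x + 6.0000y = 30.0000  (q_2=2.7500)
row 2: -12.0000x + 0.0000y = -18.0000  (q_3=50.7500)
Cramer on rows 1–2 → x = 1.5000, y = 5.0000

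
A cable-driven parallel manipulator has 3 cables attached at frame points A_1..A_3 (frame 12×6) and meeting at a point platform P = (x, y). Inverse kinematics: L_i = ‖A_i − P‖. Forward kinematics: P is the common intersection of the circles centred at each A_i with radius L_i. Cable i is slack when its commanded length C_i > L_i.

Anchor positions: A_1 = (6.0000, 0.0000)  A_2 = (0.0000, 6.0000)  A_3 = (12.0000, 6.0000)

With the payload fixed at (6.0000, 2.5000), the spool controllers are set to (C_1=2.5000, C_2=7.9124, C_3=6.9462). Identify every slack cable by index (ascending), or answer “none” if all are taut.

2

cable 1: √((0.0000)²+(-2.5000)²)=2.5000, C_1=2.5000: taut
cable 2: √((-6.0000)²+(3.5000)²)=6.9462, C_2=7.9124: slack
cable 3: √((6.0000)²+(3.5000)²)=6.9462, C_3=6.9462: taut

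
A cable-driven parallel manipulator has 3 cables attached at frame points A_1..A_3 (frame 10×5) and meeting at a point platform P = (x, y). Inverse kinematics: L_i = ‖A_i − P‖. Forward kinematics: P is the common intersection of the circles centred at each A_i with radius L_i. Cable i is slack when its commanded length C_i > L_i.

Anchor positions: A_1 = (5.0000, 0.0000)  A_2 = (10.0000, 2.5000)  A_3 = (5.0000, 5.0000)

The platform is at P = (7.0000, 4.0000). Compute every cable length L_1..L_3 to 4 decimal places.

(4.4721, 3.3541, 2.2361)

cable 1: Δx=-2.0000, Δy=-4.0000; L_1 = √(Δx²+Δy²) = 4.4721
cable 2: Δx=3.0000, Δy=-1.5000; L_2 = √(Δx²+Δy²) = 3.3541
cable 3: Δx=-2.0000, Δy=1.0000; L_3 = √(Δx²+Δy²) = 2.2361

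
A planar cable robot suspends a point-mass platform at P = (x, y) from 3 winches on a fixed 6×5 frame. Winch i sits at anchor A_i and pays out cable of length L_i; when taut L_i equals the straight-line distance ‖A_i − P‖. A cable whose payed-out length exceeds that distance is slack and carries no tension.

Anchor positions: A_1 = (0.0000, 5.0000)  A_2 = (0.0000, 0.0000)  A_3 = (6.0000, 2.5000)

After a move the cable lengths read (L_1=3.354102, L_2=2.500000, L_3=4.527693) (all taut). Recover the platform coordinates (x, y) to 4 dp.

(1.5000, 2.0000)

circle eqns → linear via eq_j − eq_1; set k_j = A_j·A_j − L_j²
k_1 = 0.0000+25.0000−11.2500 = 13.7500
0.0000·x + 10.0000·y = k_1−k_2 = 20.0000
-12.0000·x + 5.0000·y = k_1−k_3 = -8.0000
solve first two rows → x=1.5000, y=2.0000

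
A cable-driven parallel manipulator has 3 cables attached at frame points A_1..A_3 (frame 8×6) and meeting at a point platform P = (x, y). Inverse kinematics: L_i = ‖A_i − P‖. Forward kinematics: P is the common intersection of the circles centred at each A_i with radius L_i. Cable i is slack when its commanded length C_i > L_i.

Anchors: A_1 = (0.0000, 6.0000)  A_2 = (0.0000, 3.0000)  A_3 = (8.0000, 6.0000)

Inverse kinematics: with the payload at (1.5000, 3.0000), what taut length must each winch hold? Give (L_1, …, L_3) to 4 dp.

cable 1: Δx=-1.5000, Δy=3.0000; L_1 = √(Δx²+Δy²) = 3.3541
cable 2: Δx=-1.5000, Δy=0.0000; L_2 = √(Δx²+Δy²) = 1.5000
cable 3: Δx=6.5000, Δy=3.0000; L_3 = √(Δx²+Δy²) = 7.1589

(3.3541, 1.5000, 7.1589)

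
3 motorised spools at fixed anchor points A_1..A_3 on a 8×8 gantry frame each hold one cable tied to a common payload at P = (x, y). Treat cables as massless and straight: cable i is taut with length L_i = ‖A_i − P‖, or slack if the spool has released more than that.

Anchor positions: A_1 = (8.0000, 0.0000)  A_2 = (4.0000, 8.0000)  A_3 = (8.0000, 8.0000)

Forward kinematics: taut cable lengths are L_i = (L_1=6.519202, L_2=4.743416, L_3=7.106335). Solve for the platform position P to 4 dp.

expand ‖A_i−P‖²=L_i² and subtract eq 1 (q_i ≔ ‖A_i‖²−L_i²)
q_1 = 64.0000+0.0000−42.5000 = 21.5000
eq1−eq2 → [8.0000  -16.0000]·P = -36.0000
eq1−eq3 → [0.0000  -16.0000]·P = -56.0000
2×2 solve → P = (2.5000, 3.5000)

(2.5000, 3.5000)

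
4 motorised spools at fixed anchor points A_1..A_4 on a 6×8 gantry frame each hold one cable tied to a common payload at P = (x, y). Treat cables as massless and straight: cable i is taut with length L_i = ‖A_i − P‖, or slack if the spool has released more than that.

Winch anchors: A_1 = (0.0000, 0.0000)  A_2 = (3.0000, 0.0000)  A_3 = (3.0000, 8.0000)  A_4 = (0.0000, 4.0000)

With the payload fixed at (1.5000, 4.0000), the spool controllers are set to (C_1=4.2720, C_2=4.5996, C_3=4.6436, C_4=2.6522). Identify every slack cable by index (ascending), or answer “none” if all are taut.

cable 1: L_1 = ‖A_1−P‖ = 4.2720;  C_1 = 4.2720 → taut
cable 2: L_2 = ‖A_2−P‖ = 4.2720;  C_2 = 4.5996 → slack
cable 3: L_3 = ‖A_3−P‖ = 4.2720;  C_3 = 4.6436 → slack
cable 4: L_4 = ‖A_4−P‖ = 1.5000;  C_4 = 2.6522 → slack

2, 3, 4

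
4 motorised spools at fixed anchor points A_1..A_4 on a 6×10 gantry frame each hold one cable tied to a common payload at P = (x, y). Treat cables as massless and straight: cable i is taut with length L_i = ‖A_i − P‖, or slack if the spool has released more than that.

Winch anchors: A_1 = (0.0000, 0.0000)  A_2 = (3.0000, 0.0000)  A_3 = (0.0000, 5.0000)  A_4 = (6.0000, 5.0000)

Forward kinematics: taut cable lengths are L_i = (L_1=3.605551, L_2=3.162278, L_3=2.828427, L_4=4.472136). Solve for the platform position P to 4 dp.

expand ‖A_i−P‖²=L_i² and subtract eq 1 (q_i ≔ ‖A_i‖²−L_i²)
q_1 = 0.0000+0.0000−13.0000 = -13.0000
eq1−eq2 → [-6.0000  0.0000]·P = -12.0000
eq1−eq3 → [0.0000  -10.0000]·P = -30.0000
eq1−eq4 → [-12.0000  -10.0000]·P = -54.0000
2×2 solve → P = (2.0000, 3.0000)
check cable 4: ‖A_4−P‖² = 20.0000 ≈ L_4² = 20.0000 ✓

(2.0000, 3.0000)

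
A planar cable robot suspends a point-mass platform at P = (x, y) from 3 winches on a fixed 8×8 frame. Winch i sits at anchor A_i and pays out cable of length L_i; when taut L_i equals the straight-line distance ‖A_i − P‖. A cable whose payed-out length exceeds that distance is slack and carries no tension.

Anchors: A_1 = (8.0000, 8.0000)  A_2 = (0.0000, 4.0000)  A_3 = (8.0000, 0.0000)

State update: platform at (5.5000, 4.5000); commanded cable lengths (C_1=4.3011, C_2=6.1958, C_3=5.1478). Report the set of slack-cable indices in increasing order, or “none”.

2

cable 1: √((2.5000)²+(3.5000)²)=4.3012, C_1=4.3011: taut
cable 2: √((-5.5000)²+(-0.5000)²)=5.5227, C_2=6.1958: slack
cable 3: √((2.5000)²+(-4.5000)²)=5.1478, C_3=5.1478: taut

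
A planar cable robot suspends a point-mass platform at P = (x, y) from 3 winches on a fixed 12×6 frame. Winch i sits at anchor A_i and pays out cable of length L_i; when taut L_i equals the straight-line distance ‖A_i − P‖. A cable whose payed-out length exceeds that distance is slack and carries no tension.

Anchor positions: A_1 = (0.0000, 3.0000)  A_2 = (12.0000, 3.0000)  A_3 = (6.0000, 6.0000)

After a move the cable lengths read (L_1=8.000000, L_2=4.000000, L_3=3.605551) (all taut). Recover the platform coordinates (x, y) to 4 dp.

each cable: (A_i−P)·(A_i−P) = L_i²; let c_i = ‖A_i‖²−L_i²
c_1 = 0.0000+9.0000−64.0000 = -55.0000
row 1: -24.0000x + 0.0000y = -192.0000  (c_2=137.0000)
row 2: -12.0000x − 6.0000y = -114.0000  (c_3=59.0000)
Cramer on rows 1–2 → x = 8.0000, y = 3.0000

(8.0000, 3.0000)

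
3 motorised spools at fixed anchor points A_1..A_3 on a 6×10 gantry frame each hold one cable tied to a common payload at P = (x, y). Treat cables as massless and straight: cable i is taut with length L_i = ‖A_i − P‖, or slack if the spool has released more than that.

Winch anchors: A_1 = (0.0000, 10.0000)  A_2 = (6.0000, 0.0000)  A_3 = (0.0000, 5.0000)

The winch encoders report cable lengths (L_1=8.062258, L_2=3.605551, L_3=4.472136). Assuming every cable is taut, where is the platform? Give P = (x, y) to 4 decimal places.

(4.0000, 3.0000)

expand ‖A_i−P‖²=L_i² and subtract eq 1 (c_i ≔ ‖A_i‖²−L_i²)
c_1 = 0.0000+100.0000−65.0000 = 35.0000
eq1−eq2 → [-12.0000  20.0000]·P = 12.0000
eq1−eq3 → [0.0000  10.0000]·P = 30.0000
2×2 solve → P = (4.0000, 3.0000)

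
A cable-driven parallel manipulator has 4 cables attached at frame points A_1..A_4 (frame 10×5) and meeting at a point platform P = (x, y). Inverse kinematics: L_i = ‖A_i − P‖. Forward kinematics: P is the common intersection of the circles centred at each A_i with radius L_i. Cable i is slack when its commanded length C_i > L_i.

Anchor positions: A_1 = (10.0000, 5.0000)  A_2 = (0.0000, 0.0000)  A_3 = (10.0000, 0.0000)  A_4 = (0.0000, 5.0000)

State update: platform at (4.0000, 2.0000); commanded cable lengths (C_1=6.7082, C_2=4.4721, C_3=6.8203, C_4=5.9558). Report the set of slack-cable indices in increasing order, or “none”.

i=1: geometric 6.7082 vs commanded 6.7082 ⇒ taut
i=2: geometric 4.4721 vs commanded 4.4721 ⇒ taut
i=3: geometric 6.3246 vs commanded 6.8203 ⇒ slack
i=4: geometric 5.0000 vs commanded 5.9558 ⇒ slack

3, 4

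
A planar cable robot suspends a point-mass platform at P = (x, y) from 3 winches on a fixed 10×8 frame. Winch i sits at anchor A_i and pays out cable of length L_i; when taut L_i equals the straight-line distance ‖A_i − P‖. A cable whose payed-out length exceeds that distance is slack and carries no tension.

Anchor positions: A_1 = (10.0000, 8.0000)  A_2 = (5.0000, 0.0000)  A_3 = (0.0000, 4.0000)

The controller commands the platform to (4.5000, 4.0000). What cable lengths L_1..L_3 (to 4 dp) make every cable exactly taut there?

cable 1: Δx=5.5000, Δy=4.0000; L_1 = √(Δx²+Δy²) = 6.8007
cable 2: Δx=0.5000, Δy=-4.0000; L_2 = √(Δx²+Δy²) = 4.0311
cable 3: Δx=-4.5000, Δy=0.0000; L_3 = √(Δx²+Δy²) = 4.5000

(6.8007, 4.0311, 4.5000)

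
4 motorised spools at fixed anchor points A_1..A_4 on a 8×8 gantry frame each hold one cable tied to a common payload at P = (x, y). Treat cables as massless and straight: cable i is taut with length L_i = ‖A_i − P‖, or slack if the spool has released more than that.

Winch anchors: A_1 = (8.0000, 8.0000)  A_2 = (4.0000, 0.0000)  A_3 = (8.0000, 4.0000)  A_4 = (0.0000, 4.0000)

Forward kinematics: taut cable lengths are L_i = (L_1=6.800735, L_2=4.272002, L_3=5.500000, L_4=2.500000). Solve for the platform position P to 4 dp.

circle eqns → linear via eq_j − eq_1; set k_j = A_j·A_j − L_j²
k_1 = 64.0000+64.0000−46.2500 = 81.7500
8.0000·x + 16.0000·y = k_1−k_2 = 84.0000
0.0000·x + 8.0000·y = k_1−k_3 = 32.0000
16.0000·x + 8.0000·y = k_1−k_4 = 72.0000
solve first two rows → x=2.5000, y=4.0000
check cable 4: ‖A_4−P‖² = 6.2500 ≈ L_4² = 6.2500 ✓

(2.5000, 4.0000)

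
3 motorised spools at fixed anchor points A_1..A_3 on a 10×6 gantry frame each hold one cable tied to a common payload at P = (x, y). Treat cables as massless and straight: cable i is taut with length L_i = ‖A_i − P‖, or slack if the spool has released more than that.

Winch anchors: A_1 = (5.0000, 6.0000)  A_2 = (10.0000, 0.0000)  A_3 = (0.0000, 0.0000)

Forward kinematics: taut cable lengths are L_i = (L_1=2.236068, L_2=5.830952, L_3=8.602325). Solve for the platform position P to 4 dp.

(7.0000, 5.0000)

circle eqns → linear via eq_j − eq_1; set c_j = A_j·A_j − L_j²
c_1 = 25.0000+36.0000−5.0000 = 56.0000
-10.0000·x + 12.0000·y = c_1−c_2 = -10.0000
10.0000·x + 12.0000·y = c_1−c_3 = 130.0000
solve first two rows → x=7.0000, y=5.0000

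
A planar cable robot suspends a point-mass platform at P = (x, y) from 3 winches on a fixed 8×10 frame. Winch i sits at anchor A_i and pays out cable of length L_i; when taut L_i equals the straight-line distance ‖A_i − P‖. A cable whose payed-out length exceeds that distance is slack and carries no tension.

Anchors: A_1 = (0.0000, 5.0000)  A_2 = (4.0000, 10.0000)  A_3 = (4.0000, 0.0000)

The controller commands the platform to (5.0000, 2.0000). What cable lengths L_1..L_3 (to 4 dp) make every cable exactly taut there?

(5.8310, 8.0623, 2.2361)

L_1: Δ = A_1−P = (-5.0000, 3.0000) → ‖Δ‖ = √34.0000 = 5.8310
L_2: Δ = A_2−P = (-1.0000, 8.0000) → ‖Δ‖ = √65.0000 = 8.0623
L_3: Δ = A_3−P = (-1.0000, -2.0000) → ‖Δ‖ = √5.0000 = 2.2361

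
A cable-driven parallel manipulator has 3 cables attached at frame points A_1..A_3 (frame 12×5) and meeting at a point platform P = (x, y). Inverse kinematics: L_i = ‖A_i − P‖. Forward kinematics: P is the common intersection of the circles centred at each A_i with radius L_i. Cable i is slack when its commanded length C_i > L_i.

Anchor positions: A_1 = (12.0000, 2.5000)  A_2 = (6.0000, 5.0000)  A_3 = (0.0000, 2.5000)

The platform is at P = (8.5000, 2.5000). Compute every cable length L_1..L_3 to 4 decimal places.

(3.5000, 3.5355, 8.5000)

L_1 = √((12.0000−8.5000)² + (2.5000−2.5000)²) = 3.5000
L_2 = √((6.0000−8.5000)² + (5.0000−2.5000)²) = 3.5355
L_3 = √((0.0000−8.5000)² + (2.5000−2.5000)²) = 8.5000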